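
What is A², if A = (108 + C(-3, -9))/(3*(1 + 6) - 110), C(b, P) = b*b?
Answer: 13689/7921 ≈ 1.7282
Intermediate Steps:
C(b, P) = b²
A = -117/89 (A = (108 + (-3)²)/(3*(1 + 6) - 110) = (108 + 9)/(3*7 - 110) = 117/(21 - 110) = 117/(-89) = 117*(-1/89) = -117/89 ≈ -1.3146)
A² = (-117/89)² = 13689/7921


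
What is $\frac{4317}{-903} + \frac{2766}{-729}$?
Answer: $- \frac{627199}{73143} \approx -8.575$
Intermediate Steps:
$\frac{4317}{-903} + \frac{2766}{-729} = 4317 \left(- \frac{1}{903}\right) + 2766 \left(- \frac{1}{729}\right) = - \frac{1439}{301} - \frac{922}{243} = - \frac{627199}{73143}$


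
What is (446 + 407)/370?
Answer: 853/370 ≈ 2.3054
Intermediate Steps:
(446 + 407)/370 = 853*(1/370) = 853/370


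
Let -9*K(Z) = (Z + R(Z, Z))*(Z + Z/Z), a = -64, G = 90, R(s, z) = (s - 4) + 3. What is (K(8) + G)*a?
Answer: -4800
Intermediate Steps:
R(s, z) = -1 + s (R(s, z) = (-4 + s) + 3 = -1 + s)
K(Z) = -(1 + Z)*(-1 + 2*Z)/9 (K(Z) = -(Z + (-1 + Z))*(Z + Z/Z)/9 = -(-1 + 2*Z)*(Z + 1)/9 = -(-1 + 2*Z)*(1 + Z)/9 = -(1 + Z)*(-1 + 2*Z)/9)
(K(8) + G)*a = ((⅑ - 2/9*8² - ⅑*8) + 90)*(-64) = ((⅑ - 2/9*64 - 8/9) + 90)*(-64) = ((⅑ - 128/9 - 8/9) + 90)*(-64) = (-15 + 90)*(-64) = 75*(-64) = -4800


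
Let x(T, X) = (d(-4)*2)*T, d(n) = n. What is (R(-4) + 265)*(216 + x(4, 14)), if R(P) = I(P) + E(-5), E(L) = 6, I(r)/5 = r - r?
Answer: 49864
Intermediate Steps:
I(r) = 0 (I(r) = 5*(r - r) = 5*0 = 0)
x(T, X) = -8*T (x(T, X) = (-4*2)*T = -8*T)
R(P) = 6 (R(P) = 0 + 6 = 6)
(R(-4) + 265)*(216 + x(4, 14)) = (6 + 265)*(216 - 8*4) = 271*(216 - 32) = 271*184 = 49864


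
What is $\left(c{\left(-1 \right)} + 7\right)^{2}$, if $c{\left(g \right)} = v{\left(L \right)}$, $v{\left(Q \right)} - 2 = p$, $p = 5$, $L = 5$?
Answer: $196$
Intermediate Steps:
$v{\left(Q \right)} = 7$ ($v{\left(Q \right)} = 2 + 5 = 7$)
$c{\left(g \right)} = 7$
$\left(c{\left(-1 \right)} + 7\right)^{2} = \left(7 + 7\right)^{2} = 14^{2} = 196$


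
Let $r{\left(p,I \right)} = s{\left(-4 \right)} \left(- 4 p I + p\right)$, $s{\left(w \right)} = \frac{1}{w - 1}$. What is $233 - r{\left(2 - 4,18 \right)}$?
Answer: $\frac{1307}{5} \approx 261.4$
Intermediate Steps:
$s{\left(w \right)} = \frac{1}{-1 + w}$
$r{\left(p,I \right)} = - \frac{p}{5} + \frac{4 I p}{5}$ ($r{\left(p,I \right)} = \frac{- 4 p I + p}{-1 - 4} = \frac{- 4 I p + p}{-5} = - \frac{p - 4 I p}{5} = - \frac{p}{5} + \frac{4 I p}{5}$)
$233 - r{\left(2 - 4,18 \right)} = 233 - \frac{\left(2 - 4\right) \left(-1 + 4 \cdot 18\right)}{5} = 233 - \frac{\left(2 - 4\right) \left(-1 + 72\right)}{5} = 233 - \frac{1}{5} \left(-2\right) 71 = 233 - - \frac{142}{5} = 233 + \frac{142}{5} = \frac{1307}{5}$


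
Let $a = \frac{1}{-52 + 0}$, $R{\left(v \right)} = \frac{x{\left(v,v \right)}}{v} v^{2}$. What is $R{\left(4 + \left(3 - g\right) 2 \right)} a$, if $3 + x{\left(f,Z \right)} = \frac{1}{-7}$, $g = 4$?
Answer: $\frac{11}{91} \approx 0.12088$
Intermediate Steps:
$x{\left(f,Z \right)} = - \frac{22}{7}$ ($x{\left(f,Z \right)} = -3 + \frac{1}{-7} = -3 - \frac{1}{7} = - \frac{22}{7}$)
$R{\left(v \right)} = - \frac{22 v}{7}$ ($R{\left(v \right)} = - \frac{22}{7 v} v^{2} = - \frac{22 v}{7}$)
$a = - \frac{1}{52}$ ($a = \frac{1}{-52} = - \frac{1}{52} \approx -0.019231$)
$R{\left(4 + \left(3 - g\right) 2 \right)} a = - \frac{22 \left(4 + \left(3 - 4\right) 2\right)}{7} \left(- \frac{1}{52}\right) = - \frac{22 \left(4 - 2\right)}{7} \left(- \frac{1}{52}\right) = \left(- \frac{22}{7}\right) 2 \left(- \frac{1}{52}\right) = \left(- \frac{44}{7}\right) \left(- \frac{1}{52}\right) = \frac{11}{91}$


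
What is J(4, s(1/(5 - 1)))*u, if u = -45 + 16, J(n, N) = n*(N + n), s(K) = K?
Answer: -493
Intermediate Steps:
u = -29
J(4, s(1/(5 - 1)))*u = (4*(1/(5 - 1) + 4))*(-29) = (4*(1/4 + 4))*(-29) = (4*(¼ + 4))*(-29) = (4*(17/4))*(-29) = 17*(-29) = -493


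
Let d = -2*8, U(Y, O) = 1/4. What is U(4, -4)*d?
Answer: -4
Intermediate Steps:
U(Y, O) = ¼
d = -16
U(4, -4)*d = (¼)*(-16) = -4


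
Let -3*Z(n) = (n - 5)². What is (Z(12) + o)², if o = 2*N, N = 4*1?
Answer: 625/9 ≈ 69.444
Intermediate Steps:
Z(n) = -(-5 + n)²/3 (Z(n) = -(n - 5)²/3 = -(-5 + n)²/3)
N = 4
o = 8 (o = 2*4 = 8)
(Z(12) + o)² = (-(-5 + 12)²/3 + 8)² = (-⅓*7² + 8)² = (-⅓*49 + 8)² = (-49/3 + 8)² = (-25/3)² = 625/9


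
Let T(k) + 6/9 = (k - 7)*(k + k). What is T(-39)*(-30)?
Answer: -107620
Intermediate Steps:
T(k) = -2/3 + 2*k*(-7 + k) (T(k) = -2/3 + (k - 7)*(k + k) = -2/3 + (-7 + k)*(2*k) = -2/3 + 2*k*(-7 + k))
T(-39)*(-30) = (-2/3 - 14*(-39) + 2*(-39)**2)*(-30) = (-2/3 + 546 + 2*1521)*(-30) = (-2/3 + 546 + 3042)*(-30) = (10762/3)*(-30) = -107620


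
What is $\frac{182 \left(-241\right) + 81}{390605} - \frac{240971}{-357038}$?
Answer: $\frac{78492996777}{139460827990} \approx 0.56283$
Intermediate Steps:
$\frac{182 \left(-241\right) + 81}{390605} - \frac{240971}{-357038} = \left(-43862 + 81\right) \frac{1}{390605} - - \frac{240971}{357038} = \left(-43781\right) \frac{1}{390605} + \frac{240971}{357038} = - \frac{43781}{390605} + \frac{240971}{357038} = \frac{78492996777}{139460827990}$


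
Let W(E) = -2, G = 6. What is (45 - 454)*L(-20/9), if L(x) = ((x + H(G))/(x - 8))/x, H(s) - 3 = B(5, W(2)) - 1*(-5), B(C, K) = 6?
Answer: -195093/920 ≈ -212.06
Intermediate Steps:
H(s) = 14 (H(s) = 3 + (6 - 1*(-5)) = 3 + (6 + 5) = 3 + 11 = 14)
L(x) = (14 + x)/(x*(-8 + x)) (L(x) = ((x + 14)/(x - 8))/x = ((14 + x)/(-8 + x))/x = (14 + x)/(x*(-8 + x)))
(45 - 454)*L(-20/9) = (45 - 454)*((14 - 20/9)/(((-20/9))*(-8 - 20/9))) = -409*(14 - 20*⅑)/(((-20*⅑))*(-8 - 20*⅑)) = -409*(14 - 20/9)/((-20/9)*(-8 - 20/9)) = -(-3681)*106/(20*(-92/9)*9) = -(-3681)*(-9)*106/(20*92*9) = -409*477/920 = -195093/920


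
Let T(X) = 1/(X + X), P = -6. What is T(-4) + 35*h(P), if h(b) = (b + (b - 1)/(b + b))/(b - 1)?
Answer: 647/24 ≈ 26.958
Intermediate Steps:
T(X) = 1/(2*X)
h(b) = (b + (-1 + b)/(2*b))/(-1 + b) (h(b) = (b + (-1 + b)/((2*b)))/(-1 + b) = (b + (-1 + b)*(1/(2*b)))/(-1 + b) = (b + (-1 + b)/(2*b))/(-1 + b))
T(-4) + 35*h(P) = (1/2)/(-4) + 35*((1/2)*(-1 - 6 + 2*(-6)**2)/(-6*(-1 - 6))) = (1/2)*(-1/4) + 35*((1/2)*(-1/6)*(-1 - 6 + 2*36)/(-7)) = -1/8 + 35*((1/2)*(-1/6)*(-1/7)*(-1 - 6 + 72)) = -1/8 + 35*((1/2)*(-1/6)*(-1/7)*65) = -1/8 + 35*(65/84) = -1/8 + 325/12 = 647/24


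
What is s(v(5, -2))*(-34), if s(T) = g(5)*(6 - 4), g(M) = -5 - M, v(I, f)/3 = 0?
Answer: 680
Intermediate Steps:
v(I, f) = 0 (v(I, f) = 3*0 = 0)
s(T) = -20 (s(T) = (-5 - 1*5)*(6 - 4) = (-5 - 5)*2 = -10*2 = -20)
s(v(5, -2))*(-34) = -20*(-34) = 680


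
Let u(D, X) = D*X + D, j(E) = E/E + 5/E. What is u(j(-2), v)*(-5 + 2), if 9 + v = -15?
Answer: -207/2 ≈ -103.50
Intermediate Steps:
v = -24 (v = -9 - 15 = -24)
j(E) = 1 + 5/E
u(D, X) = D + D*X
u(j(-2), v)*(-5 + 2) = (((5 - 2)/(-2))*(1 - 24))*(-5 + 2) = (-½*3*(-23))*(-3) = -3/2*(-23)*(-3) = (69/2)*(-3) = -207/2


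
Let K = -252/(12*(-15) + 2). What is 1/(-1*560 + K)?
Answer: -89/49714 ≈ -0.0017902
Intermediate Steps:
K = 126/89 (K = -252/(-180 + 2) = -252/(-178) = -252*(-1/178) = 126/89 ≈ 1.4157)
1/(-1*560 + K) = 1/(-1*560 + 126/89) = 1/(-560 + 126/89) = 1/(-49714/89) = -89/49714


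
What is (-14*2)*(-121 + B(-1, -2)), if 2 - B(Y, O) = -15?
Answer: 2912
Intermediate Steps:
B(Y, O) = 17 (B(Y, O) = 2 - 1*(-15) = 2 + 15 = 17)
(-14*2)*(-121 + B(-1, -2)) = (-14*2)*(-121 + 17) = -28*(-104) = 2912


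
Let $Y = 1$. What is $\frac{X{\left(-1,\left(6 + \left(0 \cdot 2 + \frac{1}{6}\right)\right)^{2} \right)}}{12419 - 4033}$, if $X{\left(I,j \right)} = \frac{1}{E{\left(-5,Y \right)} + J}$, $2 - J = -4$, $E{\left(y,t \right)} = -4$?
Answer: $\frac{1}{16772} \approx 5.9623 \cdot 10^{-5}$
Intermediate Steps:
$J = 6$ ($J = 2 - -4 = 2 + 4 = 6$)
$X{\left(I,j \right)} = \frac{1}{2}$ ($X{\left(I,j \right)} = \frac{1}{-4 + 6} = \frac{1}{2}$)
$\frac{X{\left(-1,\left(6 + \left(0 \cdot 2 + \frac{1}{6}\right)\right)^{2} \right)}}{12419 - 4033} = \frac{1}{2 \left(12419 - 4033\right)} = \frac{1}{2 \cdot 8386} = \frac{1}{2} \cdot \frac{1}{8386} = \frac{1}{16772}$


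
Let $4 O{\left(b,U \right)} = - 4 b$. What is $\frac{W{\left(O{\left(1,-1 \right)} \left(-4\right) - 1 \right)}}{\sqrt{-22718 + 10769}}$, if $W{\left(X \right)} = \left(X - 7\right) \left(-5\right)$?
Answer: $- \frac{20 i \sqrt{11949}}{11949} \approx - 0.18296 i$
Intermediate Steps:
$O{\left(b,U \right)} = - b$ ($O{\left(b,U \right)} = \frac{\left(-4\right) b}{4} = - b$)
$W{\left(X \right)} = 35 - 5 X$ ($W{\left(X \right)} = \left(-7 + X\right) \left(-5\right) = 35 - 5 X$)
$\frac{W{\left(O{\left(1,-1 \right)} \left(-4\right) - 1 \right)}}{\sqrt{-22718 + 10769}} = \frac{35 - 5 \left(\left(-1\right) 1 \left(-4\right) - 1\right)}{\sqrt{-22718 + 10769}} = \frac{35 - 5 \left(\left(-1\right) \left(-4\right) - 1\right)}{\sqrt{-11949}} = \frac{35 - 5 \left(4 - 1\right)}{i \sqrt{11949}} = \left(35 - 15\right) \left(- \frac{i \sqrt{11949}}{11949}\right) = 20 \left(- \frac{i \sqrt{11949}}{11949}\right) = - \frac{20 i \sqrt{11949}}{11949}$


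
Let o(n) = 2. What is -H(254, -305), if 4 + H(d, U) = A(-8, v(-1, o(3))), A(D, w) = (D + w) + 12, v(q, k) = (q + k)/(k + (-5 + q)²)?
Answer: -1/38 ≈ -0.026316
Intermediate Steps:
v(q, k) = (k + q)/(k + (-5 + q)²)
A(D, w) = 12 + D + w
H(d, U) = 1/38 (H(d, U) = -4 + (12 - 8 + (2 - 1)/(2 + (-5 - 1)²)) = -4 + (12 - 8 + 1/(2 + (-6)²)) = -4 + (12 - 8 + 1/(2 + 36)) = -4 + (12 - 8 + 1/38) = -4 + 153/38 = 1/38)
-H(254, -305) = -1*1/38 = -1/38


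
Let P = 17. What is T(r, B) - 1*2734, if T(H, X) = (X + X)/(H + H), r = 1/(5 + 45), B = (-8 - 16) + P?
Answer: -3084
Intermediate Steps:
B = -7 (B = (-8 - 16) + 17 = -24 + 17 = -7)
r = 1/50 ≈ 0.020000
T(H, X) = X/H (T(H, X) = (2*X)/((2*H)) = (2*X)*(1/(2*H)) = X/H)
T(r, B) - 1*2734 = -7/1/50 - 1*2734 = -7*50 - 2734 = -350 - 2734 = -3084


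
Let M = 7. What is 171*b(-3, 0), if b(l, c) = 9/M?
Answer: 1539/7 ≈ 219.86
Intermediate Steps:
b(l, c) = 9/7
171*b(-3, 0) = 171*(9/7) = 1539/7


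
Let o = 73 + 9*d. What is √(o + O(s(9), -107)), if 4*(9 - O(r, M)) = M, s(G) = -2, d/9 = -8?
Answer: I*√2157/2 ≈ 23.222*I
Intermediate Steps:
d = -72 (d = 9*(-8) = -72)
O(r, M) = 9 - M/4
o = -575 (o = 73 + 9*(-72) = 73 - 648 = -575)
√(o + O(s(9), -107)) = √(-575 + (9 - ¼*(-107))) = √(-575 + (9 + 107/4)) = √(-575 + 143/4) = √(-2157/4) = I*√2157/2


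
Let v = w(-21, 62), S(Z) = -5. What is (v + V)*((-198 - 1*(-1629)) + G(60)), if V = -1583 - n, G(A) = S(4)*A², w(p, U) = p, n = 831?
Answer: 40345515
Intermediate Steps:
G(A) = -5*A²
v = -21
V = -2414 (V = -1583 - 1*831 = -1583 - 831 = -2414)
(v + V)*((-198 - 1*(-1629)) + G(60)) = (-21 - 2414)*((-198 - 1*(-1629)) - 5*60²) = -2435*((-198 + 1629) - 5*3600) = -2435*(1431 - 18000) = -2435*(-16569) = 40345515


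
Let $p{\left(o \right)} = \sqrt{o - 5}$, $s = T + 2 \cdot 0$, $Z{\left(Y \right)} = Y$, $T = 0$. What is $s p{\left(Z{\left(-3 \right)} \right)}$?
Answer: $0$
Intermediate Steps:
$s = 0$ ($s = 0 + 2 \cdot 0 = 0 + 0 = 0$)
$p{\left(o \right)} = \sqrt{-5 + o}$
$s p{\left(Z{\left(-3 \right)} \right)} = 0 \sqrt{-5 - 3} = 0 \sqrt{-8} = 0 \cdot 2 i \sqrt{2} = 0$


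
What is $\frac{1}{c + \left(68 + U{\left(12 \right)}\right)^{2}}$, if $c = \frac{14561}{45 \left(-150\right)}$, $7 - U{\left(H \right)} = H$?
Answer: $\frac{6750}{26776189} \approx 0.00025209$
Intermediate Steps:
$U{\left(H \right)} = 7 - H$
$c = - \frac{14561}{6750}$ ($c = \frac{14561}{-6750} = 14561 \left(- \frac{1}{6750}\right) = - \frac{14561}{6750} \approx -2.1572$)
$\frac{1}{c + \left(68 + U{\left(12 \right)}\right)^{2}} = \frac{1}{- \frac{14561}{6750} + \left(68 + \left(7 - 12\right)\right)^{2}} = \frac{1}{- \frac{14561}{6750} + \left(68 - 5\right)^{2}} = \frac{1}{- \frac{14561}{6750} + 63^{2}} = \frac{1}{- \frac{14561}{6750} + 3969} = \frac{1}{\frac{26776189}{6750}} = \frac{6750}{26776189}$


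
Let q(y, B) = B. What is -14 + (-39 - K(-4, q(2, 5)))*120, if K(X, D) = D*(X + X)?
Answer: 106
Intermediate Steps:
K(X, D) = 2*D*X (K(X, D) = D*(2*X) = 2*D*X)
-14 + (-39 - K(-4, q(2, 5)))*120 = -14 + (-39 - 2*5*(-4))*120 = -14 + (-39 - 1*(-40))*120 = -14 + (-39 + 40)*120 = -14 + 1*120 = -14 + 120 = 106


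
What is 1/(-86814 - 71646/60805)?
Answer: -60805/5278796916 ≈ -1.1519e-5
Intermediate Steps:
1/(-86814 - 71646/60805) = 1/(-5278796916/60805) = -60805/5278796916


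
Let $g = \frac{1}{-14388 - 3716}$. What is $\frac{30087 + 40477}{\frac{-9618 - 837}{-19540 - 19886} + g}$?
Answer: $\frac{8394391100576}{31539649} \approx 2.6615 \cdot 10^{5}$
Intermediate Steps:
$g = - \frac{1}{18104}$ ($g = \frac{1}{-14388 - 3716} = \frac{1}{-18104} = - \frac{1}{18104} \approx -5.5236 \cdot 10^{-5}$)
$\frac{30087 + 40477}{\frac{-9618 - 837}{-19540 - 19886} + g} = \frac{30087 + 40477}{\frac{-9618 - 837}{-19540 - 19886} - \frac{1}{18104}} = \frac{70564}{- \frac{10455}{-39426} - \frac{1}{18104}} = \frac{70564}{\left(-10455\right) \left(- \frac{1}{39426}\right) - \frac{1}{18104}} = \frac{70564}{\frac{3485}{13142} - \frac{1}{18104}} = \frac{70564}{\frac{31539649}{118961384}} = 70564 \cdot \frac{118961384}{31539649} = \frac{8394391100576}{31539649}$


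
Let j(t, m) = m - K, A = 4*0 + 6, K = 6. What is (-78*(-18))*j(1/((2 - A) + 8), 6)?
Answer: 0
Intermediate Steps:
A = 6 (A = 0 + 6 = 6)
j(t, m) = -6 + m (j(t, m) = m - 1*6 = m - 6 = -6 + m)
(-78*(-18))*j(1/((2 - A) + 8), 6) = (-78*(-18))*(-6 + 6) = 1404*0 = 0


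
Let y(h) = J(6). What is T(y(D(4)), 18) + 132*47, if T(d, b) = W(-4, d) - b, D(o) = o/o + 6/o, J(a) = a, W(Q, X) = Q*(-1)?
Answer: 6190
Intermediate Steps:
W(Q, X) = -Q
D(o) = 1 + 6/o
y(h) = 6
T(d, b) = 4 - b (T(d, b) = -1*(-4) - b = 4 - b)
T(y(D(4)), 18) + 132*47 = (4 - 1*18) + 132*47 = (4 - 18) + 6204 = -14 + 6204 = 6190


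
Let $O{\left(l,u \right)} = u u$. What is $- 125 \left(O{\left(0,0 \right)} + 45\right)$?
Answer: $-5625$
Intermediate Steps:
$O{\left(l,u \right)} = u^{2}$
$- 125 \left(O{\left(0,0 \right)} + 45\right) = - 125 \left(0^{2} + 45\right) = - 125 \left(0 + 45\right) = \left(-125\right) 45 = -5625$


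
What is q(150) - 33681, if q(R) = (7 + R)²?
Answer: -9032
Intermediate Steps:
q(150) - 33681 = (7 + 150)² - 33681 = 157² - 33681 = 24649 - 33681 = -9032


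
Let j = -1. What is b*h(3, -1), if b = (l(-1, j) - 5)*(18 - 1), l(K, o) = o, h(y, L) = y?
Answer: -306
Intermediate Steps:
b = -102 (b = (-1 - 5)*(18 - 1) = -6*17 = -102)
b*h(3, -1) = -102*3 = -306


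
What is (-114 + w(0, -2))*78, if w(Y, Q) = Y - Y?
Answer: -8892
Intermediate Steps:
w(Y, Q) = 0
(-114 + w(0, -2))*78 = (-114 + 0)*78 = -114*78 = -8892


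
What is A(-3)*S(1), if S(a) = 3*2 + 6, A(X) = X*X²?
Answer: -324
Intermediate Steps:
A(X) = X³
S(a) = 12 (S(a) = 6 + 6 = 12)
A(-3)*S(1) = (-3)³*12 = -27*12 = -324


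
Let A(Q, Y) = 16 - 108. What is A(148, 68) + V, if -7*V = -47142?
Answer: 46498/7 ≈ 6642.6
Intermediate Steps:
A(Q, Y) = -92
V = 47142/7 (V = -⅐*(-47142) = 47142/7 ≈ 6734.6)
A(148, 68) + V = -92 + 47142/7 = 46498/7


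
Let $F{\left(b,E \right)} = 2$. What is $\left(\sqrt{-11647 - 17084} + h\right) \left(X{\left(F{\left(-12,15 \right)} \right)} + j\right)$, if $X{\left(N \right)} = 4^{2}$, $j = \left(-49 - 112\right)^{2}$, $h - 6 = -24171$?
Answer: $-626767605 + 25937 i \sqrt{28731} \approx -6.2677 \cdot 10^{8} + 4.3964 \cdot 10^{6} i$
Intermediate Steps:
$h = -24165$ ($h = 6 - 24171 = -24165$)
$j = 25921$ ($j = \left(-161\right)^{2} = 25921$)
$X{\left(N \right)} = 16$
$\left(\sqrt{-11647 - 17084} + h\right) \left(X{\left(F{\left(-12,15 \right)} \right)} + j\right) = \left(\sqrt{-11647 - 17084} - 24165\right) \left(16 + 25921\right) = \left(\sqrt{-28731} - 24165\right) 25937 = \left(i \sqrt{28731} - 24165\right) 25937 = \left(-24165 + i \sqrt{28731}\right) 25937 = -626767605 + 25937 i \sqrt{28731}$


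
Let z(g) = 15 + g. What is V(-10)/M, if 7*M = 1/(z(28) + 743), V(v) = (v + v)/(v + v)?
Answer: 5502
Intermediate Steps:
V(v) = 1 (V(v) = (2*v)/((2*v)) = (2*v)*(1/(2*v)) = 1)
M = 1/5502 (M = 1/(7*((15 + 28) + 743)) = 1/(7*(43 + 743)) = (⅐)/786 = (⅐)*(1/786) = 1/5502 ≈ 0.00018175)
V(-10)/M = 1/(1/5502) = 1*5502 = 5502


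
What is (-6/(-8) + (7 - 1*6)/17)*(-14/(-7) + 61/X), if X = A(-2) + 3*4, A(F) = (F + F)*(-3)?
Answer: 5995/1632 ≈ 3.6734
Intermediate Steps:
A(F) = -6*F (A(F) = (2*F)*(-3) = -6*F)
X = 24 (X = -6*(-2) + 3*4 = 12 + 12 = 24)
(-6/(-8) + (7 - 1*6)/17)*(-14/(-7) + 61/X) = (-6/(-8) + (7 - 1*6)/17)*(-14/(-7) + 61/24) = (-6*(-⅛) + (7 - 6)*(1/17))*(-14*(-⅐) + 61*(1/24)) = (¾ + 1*(1/17))*(2 + 61/24) = (¾ + 1/17)*(109/24) = (55/68)*(109/24) = 5995/1632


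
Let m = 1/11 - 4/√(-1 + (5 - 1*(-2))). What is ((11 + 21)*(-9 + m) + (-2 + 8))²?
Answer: 29265932/363 + 392960*√6/33 ≈ 1.0979e+5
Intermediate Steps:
m = 1/11 - 2*√6/3 (m = 1*(1/11) - 4/√(-1 + (5 + 2)) = 1/11 - 4/√(-1 + 7) = 1/11 - 4*√6/6 = 1/11 - 2*√6/3 ≈ -1.5421)
((11 + 21)*(-9 + m) + (-2 + 8))² = ((11 + 21)*(-9 + (1/11 - 2*√6/3)) + (-2 + 8))² = (32*(-98/11 - 2*√6/3) + 6)² = ((-3136/11 - 64*√6/3) + 6)² = (-3070/11 - 64*√6/3)²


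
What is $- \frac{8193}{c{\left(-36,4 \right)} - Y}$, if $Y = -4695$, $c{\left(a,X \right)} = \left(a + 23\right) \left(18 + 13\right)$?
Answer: $- \frac{8193}{4292} \approx -1.9089$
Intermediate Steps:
$c{\left(a,X \right)} = 713 + 31 a$ ($c{\left(a,X \right)} = \left(23 + a\right) 31 = 713 + 31 a$)
$- \frac{8193}{c{\left(-36,4 \right)} - Y} = - \frac{8193}{\left(713 + 31 \left(-36\right)\right) - -4695} = - \frac{8193}{\left(713 - 1116\right) + 4695} = - \frac{8193}{-403 + 4695} = - \frac{8193}{4292}$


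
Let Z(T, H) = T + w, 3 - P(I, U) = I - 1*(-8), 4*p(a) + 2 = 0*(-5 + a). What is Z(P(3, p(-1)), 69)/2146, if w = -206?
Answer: -107/1073 ≈ -0.099720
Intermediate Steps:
p(a) = -½ (p(a) = -½ + (0*(-5 + a))/4 = -½ + (¼)*0 = -½ + 0 = -½)
P(I, U) = -5 - I (P(I, U) = 3 - (I - 1*(-8)) = 3 - (I + 8) = 3 - (8 + I) = 3 + (-8 - I) = -5 - I)
Z(T, H) = -206 + T (Z(T, H) = T - 206 = -206 + T)
Z(P(3, p(-1)), 69)/2146 = (-206 + (-5 - 1*3))/2146 = (-206 + (-5 - 3))*(1/2146) = (-206 - 8)*(1/2146) = -214*1/2146 = -107/1073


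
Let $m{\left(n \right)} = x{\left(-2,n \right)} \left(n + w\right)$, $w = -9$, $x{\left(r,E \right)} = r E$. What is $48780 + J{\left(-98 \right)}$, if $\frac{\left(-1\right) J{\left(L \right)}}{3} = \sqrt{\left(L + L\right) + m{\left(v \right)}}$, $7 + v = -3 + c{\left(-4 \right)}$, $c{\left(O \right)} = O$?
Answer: $48780 - 6 i \sqrt{210} \approx 48780.0 - 86.948 i$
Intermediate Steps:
$x{\left(r,E \right)} = E r$
$v = -14$ ($v = -7 - 7 = -14$)
$m{\left(n \right)} = - 2 n \left(-9 + n\right)$ ($m{\left(n \right)} = n \left(-2\right) \left(n - 9\right) = - 2 n \left(-9 + n\right)$)
$J{\left(L \right)} = - 3 \sqrt{-644 + 2 L}$ ($J{\left(L \right)} = - 3 \sqrt{\left(L + L\right) + 2 \left(-14\right) \left(9 - -14\right)} = - 3 \sqrt{2 L + 2 \left(-14\right) \left(9 + 14\right)} = - 3 \sqrt{2 L + 2 \left(-14\right) 23} = - 3 \sqrt{2 L - 644} = - 3 \sqrt{-644 + 2 L}$)
$48780 + J{\left(-98 \right)} = 48780 - 3 \sqrt{-644 + 2 \left(-98\right)} = 48780 - 3 \sqrt{-644 - 196} = 48780 - 3 \sqrt{-840} = 48780 - 3 \cdot 2 i \sqrt{210} = 48780 - 6 i \sqrt{210}$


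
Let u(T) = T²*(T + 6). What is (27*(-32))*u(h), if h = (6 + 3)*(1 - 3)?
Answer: 3359232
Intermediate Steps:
h = -18 (h = 9*(-2) = -18)
u(T) = T²*(6 + T)
(27*(-32))*u(h) = (27*(-32))*((-18)²*(6 - 18)) = -279936*(-12) = -864*(-3888) = 3359232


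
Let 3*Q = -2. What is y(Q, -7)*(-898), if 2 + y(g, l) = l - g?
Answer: 22450/3 ≈ 7483.3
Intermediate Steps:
Q = -⅔ (Q = (⅓)*(-2) = -⅔ ≈ -0.66667)
y(g, l) = -2 + l - g (y(g, l) = -2 + (l - g) = -2 + l - g)
y(Q, -7)*(-898) = (-2 - 7 - 1*(-⅔))*(-898) = (-2 - 7 + ⅔)*(-898) = -25/3*(-898) = 22450/3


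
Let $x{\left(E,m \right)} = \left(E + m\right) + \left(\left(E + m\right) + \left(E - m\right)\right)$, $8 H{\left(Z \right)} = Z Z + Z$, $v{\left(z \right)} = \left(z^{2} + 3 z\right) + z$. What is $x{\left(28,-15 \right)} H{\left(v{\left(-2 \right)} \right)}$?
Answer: $\frac{207}{2} \approx 103.5$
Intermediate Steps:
$v{\left(z \right)} = z^{2} + 4 z$
$H{\left(Z \right)} = \frac{Z}{8} + \frac{Z^{2}}{8}$ ($H{\left(Z \right)} = \frac{Z Z + Z}{8} = \frac{Z^{2} + Z}{8} = \frac{Z + Z^{2}}{8} = \frac{Z}{8} + \frac{Z^{2}}{8}$)
$x{\left(E,m \right)} = m + 3 E$ ($x{\left(E,m \right)} = \left(E + m\right) + 2 E = m + 3 E$)
$x{\left(28,-15 \right)} H{\left(v{\left(-2 \right)} \right)} = \left(-15 + 3 \cdot 28\right) \frac{- 2 \left(4 - 2\right) \left(1 - 2 \left(4 - 2\right)\right)}{8} = \left(-15 + 84\right) \frac{\left(-2\right) 2 \left(1 - 4\right)}{8} = 69 \cdot \frac{1}{8} \left(-4\right) \left(1 - 4\right) = 69 \cdot \frac{1}{8} \left(-4\right) \left(-3\right) = 69 \cdot \frac{3}{2} = \frac{207}{2}$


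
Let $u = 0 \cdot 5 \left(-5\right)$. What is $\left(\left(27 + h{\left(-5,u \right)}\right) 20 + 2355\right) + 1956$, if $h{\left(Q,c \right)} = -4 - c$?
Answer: $4771$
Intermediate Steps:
$u = 0$ ($u = 0 \left(-5\right) = 0$)
$\left(\left(27 + h{\left(-5,u \right)}\right) 20 + 2355\right) + 1956 = \left(\left(27 - 4\right) 20 + 2355\right) + 1956 = \left(23 \cdot 20 + 2355\right) + 1956 = \left(460 + 2355\right) + 1956 = 2815 + 1956 = 4771$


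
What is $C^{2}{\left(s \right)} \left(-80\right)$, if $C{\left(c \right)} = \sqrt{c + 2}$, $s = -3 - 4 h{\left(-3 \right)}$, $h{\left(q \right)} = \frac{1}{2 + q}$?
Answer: $-240$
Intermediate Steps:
$s = 1$ ($s = -3 - \frac{4}{2 - 3} = -3 - \frac{4}{-1} = -3 - -4 = -3 + 4 = 1$)
$C{\left(c \right)} = \sqrt{2 + c}$
$C^{2}{\left(s \right)} \left(-80\right) = \left(\sqrt{2 + 1}\right)^{2} \left(-80\right) = \left(\sqrt{3}\right)^{2} \left(-80\right) = 3 \left(-80\right) = -240$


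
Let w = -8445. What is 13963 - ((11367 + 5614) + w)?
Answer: 5427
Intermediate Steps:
13963 - ((11367 + 5614) + w) = 13963 - ((11367 + 5614) - 8445) = 13963 - (16981 - 8445) = 13963 - 1*8536 = 13963 - 8536 = 5427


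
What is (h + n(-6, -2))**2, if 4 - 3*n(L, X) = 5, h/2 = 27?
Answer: 25921/9 ≈ 2880.1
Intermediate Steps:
h = 54 (h = 2*27 = 54)
n(L, X) = -1/3 (n(L, X) = 4/3 - 1/3*5 = 4/3 - 5/3 = -1/3)
(h + n(-6, -2))**2 = (54 - 1/3)**2 = (161/3)**2 = 25921/9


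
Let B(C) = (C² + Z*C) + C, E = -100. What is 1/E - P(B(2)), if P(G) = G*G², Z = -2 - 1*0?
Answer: -801/100 ≈ -8.0100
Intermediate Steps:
Z = -2 (Z = -2 + 0 = -2)
B(C) = C² - C (B(C) = (C² - 2*C) + C = C² - C)
P(G) = G³
1/E - P(B(2)) = 1/(-100) - (2*(-1 + 2))³ = -1/100 - (2*1)³ = -1/100 - 1*2³ = -1/100 - 1*8 = -1/100 - 8 = -801/100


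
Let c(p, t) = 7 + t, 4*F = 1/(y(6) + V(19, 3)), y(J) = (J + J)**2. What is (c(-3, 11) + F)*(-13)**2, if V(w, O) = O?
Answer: 1788865/588 ≈ 3042.3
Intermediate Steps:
y(J) = 4*J**2 (y(J) = (2*J)**2 = 4*J**2)
F = 1/588 (F = 1/(4*(4*6**2 + 3)) = 1/(4*(4*36 + 3)) = 1/(4*(144 + 3)) = (1/4)/147 = (1/4)*(1/147) = 1/588 ≈ 0.0017007)
(c(-3, 11) + F)*(-13)**2 = ((7 + 11) + 1/588)*(-13)**2 = (18 + 1/588)*169 = (10585/588)*169 = 1788865/588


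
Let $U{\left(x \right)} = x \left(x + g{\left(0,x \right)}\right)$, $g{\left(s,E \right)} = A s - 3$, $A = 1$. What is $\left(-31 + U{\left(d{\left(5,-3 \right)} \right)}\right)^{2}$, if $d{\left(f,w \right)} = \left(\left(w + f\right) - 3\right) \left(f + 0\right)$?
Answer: $81$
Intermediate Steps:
$g{\left(s,E \right)} = -3 + s$ ($g{\left(s,E \right)} = 1 s - 3 = s - 3 = -3 + s$)
$d{\left(f,w \right)} = f \left(-3 + f + w\right)$ ($d{\left(f,w \right)} = \left(\left(f + w\right) - 3\right) f = \left(-3 + f + w\right) f = f \left(-3 + f + w\right)$)
$U{\left(x \right)} = x \left(-3 + x\right)$ ($U{\left(x \right)} = x \left(x + \left(-3 + 0\right)\right) = x \left(x - 3\right) = x \left(-3 + x\right)$)
$\left(-31 + U{\left(d{\left(5,-3 \right)} \right)}\right)^{2} = \left(-31 + 5 \left(-3 + 5 - 3\right) \left(-3 + 5 \left(-3 + 5 - 3\right)\right)\right)^{2} = \left(-31 + 5 \left(-1\right) \left(-3 + 5 \left(-1\right)\right)\right)^{2} = \left(-31 - 5 \left(-3 - 5\right)\right)^{2} = \left(-31 - -40\right)^{2} = \left(-31 + 40\right)^{2} = 9^{2} = 81$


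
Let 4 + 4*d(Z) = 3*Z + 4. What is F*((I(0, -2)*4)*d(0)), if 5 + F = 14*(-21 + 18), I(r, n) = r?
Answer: 0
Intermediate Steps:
d(Z) = 3*Z/4 (d(Z) = -1 + (3*Z + 4)/4 = -1 + (4 + 3*Z)/4 = -1 + (1 + 3*Z/4) = 3*Z/4)
F = -47 (F = -5 + 14*(-21 + 18) = -5 + 14*(-3) = -5 - 42 = -47)
F*((I(0, -2)*4)*d(0)) = -47*0*4*(¾)*0 = -0*0 = -47*0 = 0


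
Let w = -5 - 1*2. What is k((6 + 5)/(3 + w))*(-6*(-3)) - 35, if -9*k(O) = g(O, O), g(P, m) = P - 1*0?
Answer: -59/2 ≈ -29.500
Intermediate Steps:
w = -7 (w = -5 - 2 = -7)
g(P, m) = P (g(P, m) = P + 0 = P)
k(O) = -O/9
k((6 + 5)/(3 + w))*(-6*(-3)) - 35 = (-(6 + 5)/(9*(3 - 7)))*(-6*(-3)) - 35 = (-11/(9*(-4)))*(-2*(-9)) - 35 = -11*(-1)/(9*4)*18 - 35 = -1/9*(-11/4)*18 - 35 = (11/36)*18 - 35 = 11/2 - 35 = -59/2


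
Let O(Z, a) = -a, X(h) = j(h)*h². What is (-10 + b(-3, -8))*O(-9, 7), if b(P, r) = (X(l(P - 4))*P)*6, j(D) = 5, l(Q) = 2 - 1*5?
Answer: 5740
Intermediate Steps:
l(Q) = -3 (l(Q) = 2 - 5 = -3)
X(h) = 5*h²
b(P, r) = 270*P (b(P, r) = ((5*(-3)²)*P)*6 = ((5*9)*P)*6 = (45*P)*6 = 270*P)
(-10 + b(-3, -8))*O(-9, 7) = (-10 + 270*(-3))*(-1*7) = (-10 - 810)*(-7) = -820*(-7) = 5740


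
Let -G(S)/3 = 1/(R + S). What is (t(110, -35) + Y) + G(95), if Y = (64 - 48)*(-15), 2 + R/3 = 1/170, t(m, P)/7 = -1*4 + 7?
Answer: -3314637/15133 ≈ -219.03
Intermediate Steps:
t(m, P) = 21 (t(m, P) = 7*(-1*4 + 7) = 7*(-4 + 7) = 7*3 = 21)
R = -1017/170 (R = -6 + 3/170 = -1017/170 ≈ -5.9824)
Y = -240 (Y = 16*(-15) = -240)
G(S) = -3/(-1017/170 + S)
(t(110, -35) + Y) + G(95) = (21 - 240) - 510/(-1017 + 170*95) = -219 - 510/(-1017 + 16150) = -219 - 510/15133 = -3314637/15133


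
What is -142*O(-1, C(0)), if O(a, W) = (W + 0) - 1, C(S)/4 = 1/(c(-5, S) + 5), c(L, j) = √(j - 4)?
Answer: 1278/29 + 1136*I/29 ≈ 44.069 + 39.172*I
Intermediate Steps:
c(L, j) = √(-4 + j)
C(S) = 4/(5 + √(-4 + S)) (C(S) = 4/(√(-4 + S) + 5) = 4/(5 + √(-4 + S)))
O(a, W) = -1 + W (O(a, W) = W - 1 = -1 + W)
-142*O(-1, C(0)) = -142*(-1 + 4/(5 + √(-4 + 0))) = -142*(-1 + 4/(5 + √(-4))) = -142*(-1 + 4/(5 + 2*I)) = -142*(-1 + 4*((5 - 2*I)/29)) = -142*(-1 + 4*(5 - 2*I)/29) = 142 - 568*(5 - 2*I)/29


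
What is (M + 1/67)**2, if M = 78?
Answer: 27321529/4489 ≈ 6086.3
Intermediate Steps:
(M + 1/67)**2 = (78 + 1/67)**2 = (5227/67)**2 = 27321529/4489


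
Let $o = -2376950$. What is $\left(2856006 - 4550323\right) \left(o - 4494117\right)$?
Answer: $11641765626239$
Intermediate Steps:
$\left(2856006 - 4550323\right) \left(o - 4494117\right) = \left(2856006 - 4550323\right) \left(-2376950 - 4494117\right) = \left(-1694317\right) \left(-6871067\right) = 11641765626239$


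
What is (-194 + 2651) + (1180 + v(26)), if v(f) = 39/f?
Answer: 7277/2 ≈ 3638.5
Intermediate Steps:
(-194 + 2651) + (1180 + v(26)) = (-194 + 2651) + (1180 + 39/26) = 2457 + (1180 + 39*(1/26)) = 2457 + (1180 + 3/2) = 2457 + 2363/2 = 7277/2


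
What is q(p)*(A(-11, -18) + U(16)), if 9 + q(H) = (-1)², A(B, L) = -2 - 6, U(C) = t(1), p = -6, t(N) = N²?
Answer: 56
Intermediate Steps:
U(C) = 1 (U(C) = 1² = 1)
A(B, L) = -8
q(H) = -8 (q(H) = -9 + (-1)² = -9 + 1 = -8)
q(p)*(A(-11, -18) + U(16)) = -8*(-8 + 1) = -8*(-7) = 56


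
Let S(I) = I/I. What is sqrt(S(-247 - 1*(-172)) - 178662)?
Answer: I*sqrt(178661) ≈ 422.68*I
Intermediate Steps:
S(I) = 1
sqrt(S(-247 - 1*(-172)) - 178662) = sqrt(1 - 178662) = sqrt(-178661) = I*sqrt(178661)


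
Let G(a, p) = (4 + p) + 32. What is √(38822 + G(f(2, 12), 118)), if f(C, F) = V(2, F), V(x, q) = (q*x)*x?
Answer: 8*√609 ≈ 197.42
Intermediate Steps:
V(x, q) = q*x²
f(C, F) = 4*F (f(C, F) = F*2² = F*4 = 4*F)
G(a, p) = 36 + p
√(38822 + G(f(2, 12), 118)) = √(38822 + (36 + 118)) = √(38822 + 154) = √38976 = 8*√609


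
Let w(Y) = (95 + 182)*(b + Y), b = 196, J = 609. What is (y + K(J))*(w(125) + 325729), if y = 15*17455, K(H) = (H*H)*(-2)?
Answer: -199003957302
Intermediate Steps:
w(Y) = 54292 + 277*Y (w(Y) = (95 + 182)*(196 + Y) = 277*(196 + Y) = 54292 + 277*Y)
K(H) = -2*H**2 (K(H) = H**2*(-2) = -2*H**2)
y = 261825
(y + K(J))*(w(125) + 325729) = (261825 - 2*609**2)*((54292 + 277*125) + 325729) = (261825 - 2*370881)*((54292 + 34625) + 325729) = (261825 - 741762)*(88917 + 325729) = -479937*414646 = -199003957302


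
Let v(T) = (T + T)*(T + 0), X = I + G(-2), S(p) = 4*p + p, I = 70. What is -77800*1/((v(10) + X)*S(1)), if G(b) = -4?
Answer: -7780/133 ≈ -58.496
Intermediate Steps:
S(p) = 5*p
X = 66 (X = 70 - 4 = 66)
v(T) = 2*T² (v(T) = (2*T)*T = 2*T²)
-77800*1/((v(10) + X)*S(1)) = -77800*1/(5*(2*10² + 66)) = -77800*1/(5*(2*100 + 66)) = -77800*1/(5*(200 + 66)) = -77800/(5*266) = -77800/1330 = -77800*1/1330 = -7780/133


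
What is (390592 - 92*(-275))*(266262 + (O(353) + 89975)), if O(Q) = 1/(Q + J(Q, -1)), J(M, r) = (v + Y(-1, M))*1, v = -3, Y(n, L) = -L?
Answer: 444467939320/3 ≈ 1.4816e+11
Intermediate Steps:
J(M, r) = -3 - M (J(M, r) = (-3 - M)*1 = -3 - M)
O(Q) = -1/3 (O(Q) = 1/(Q + (-3 - Q)) = 1/(-3) = -1/3)
(390592 - 92*(-275))*(266262 + (O(353) + 89975)) = (390592 - 92*(-275))*(266262 + (-1/3 + 89975)) = (390592 + 25300)*(266262 + 269924/3) = 415892*(1068710/3) = 444467939320/3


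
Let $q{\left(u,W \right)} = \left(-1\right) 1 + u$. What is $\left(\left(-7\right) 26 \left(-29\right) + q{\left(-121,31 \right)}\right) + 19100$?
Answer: $24256$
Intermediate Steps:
$q{\left(u,W \right)} = -1 + u$
$\left(\left(-7\right) 26 \left(-29\right) + q{\left(-121,31 \right)}\right) + 19100 = \left(\left(-7\right) 26 \left(-29\right) - 122\right) + 19100 = \left(\left(-182\right) \left(-29\right) - 122\right) + 19100 = \left(5278 - 122\right) + 19100 = 5156 + 19100 = 24256$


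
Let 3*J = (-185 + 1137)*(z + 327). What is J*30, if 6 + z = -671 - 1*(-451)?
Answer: 961520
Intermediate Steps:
z = -226 (z = -6 + (-671 - 1*(-451)) = -6 + (-671 + 451) = -6 - 220 = -226)
J = 96152/3 (J = ((-185 + 1137)*(-226 + 327))/3 = (952*101)/3 = (⅓)*96152 = 96152/3 ≈ 32051.)
J*30 = (96152/3)*30 = 961520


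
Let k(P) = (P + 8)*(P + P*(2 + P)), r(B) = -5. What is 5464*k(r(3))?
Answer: 163920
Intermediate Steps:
k(P) = (8 + P)*(P + P*(2 + P))
5464*k(r(3)) = 5464*(-5*(24 + (-5)² + 11*(-5))) = 5464*(-5*(24 + 25 - 55)) = 5464*(-5*(-6)) = 5464*30 = 163920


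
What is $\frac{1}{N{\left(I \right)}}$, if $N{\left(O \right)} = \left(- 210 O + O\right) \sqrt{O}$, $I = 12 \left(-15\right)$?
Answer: $- \frac{i \sqrt{5}}{1128600} \approx - 1.9813 \cdot 10^{-6} i$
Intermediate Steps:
$I = -180$
$N{\left(O \right)} = - 209 O^{\frac{3}{2}}$ ($N{\left(O \right)} = - 209 O \sqrt{O} = - 209 O^{\frac{3}{2}}$)
$\frac{1}{N{\left(I \right)}} = \frac{1}{\left(-209\right) \left(-180\right)^{\frac{3}{2}}} = \frac{1}{\left(-209\right) \left(- 1080 i \sqrt{5}\right)} = \frac{1}{225720 i \sqrt{5}} = - \frac{i \sqrt{5}}{1128600}$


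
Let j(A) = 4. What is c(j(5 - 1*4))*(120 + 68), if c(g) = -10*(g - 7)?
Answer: 5640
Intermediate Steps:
c(g) = 70 - 10*g (c(g) = -10*(-7 + g) = 70 - 10*g)
c(j(5 - 1*4))*(120 + 68) = (70 - 10*4)*(120 + 68) = (70 - 40)*188 = 30*188 = 5640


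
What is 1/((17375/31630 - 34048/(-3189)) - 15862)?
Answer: -20173614/319767395845 ≈ -6.3088e-5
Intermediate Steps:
1/((17375/31630 - 34048/(-3189)) - 15862) = 1/((17375*(1/31630) - 34048*(-1/3189)) - 15862) = 1/((3475/6326 + 34048/3189) - 15862) = 1/(226469423/20173614 - 15862) = 1/(-319767395845/20173614) = -20173614/319767395845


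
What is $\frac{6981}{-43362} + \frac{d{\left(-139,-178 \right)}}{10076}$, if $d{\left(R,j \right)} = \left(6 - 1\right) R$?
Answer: $- \frac{1522381}{6619932} \approx -0.22997$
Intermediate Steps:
$d{\left(R,j \right)} = 5 R$
$\frac{6981}{-43362} + \frac{d{\left(-139,-178 \right)}}{10076} = \frac{6981}{-43362} + \frac{5 \left(-139\right)}{10076} = 6981 \left(- \frac{1}{43362}\right) - \frac{695}{10076} = - \frac{2327}{14454} - \frac{695}{10076} = - \frac{1522381}{6619932}$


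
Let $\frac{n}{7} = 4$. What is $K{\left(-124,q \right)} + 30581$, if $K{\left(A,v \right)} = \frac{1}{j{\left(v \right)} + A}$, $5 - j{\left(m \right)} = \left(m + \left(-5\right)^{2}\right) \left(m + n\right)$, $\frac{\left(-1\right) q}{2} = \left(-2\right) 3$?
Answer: $\frac{48899018}{1599} \approx 30581.0$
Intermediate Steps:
$n = 28$ ($n = 7 \cdot 4 = 28$)
$q = 12$ ($q = - 2 \left(\left(-2\right) 3\right) = \left(-2\right) \left(-6\right) = 12$)
$j{\left(m \right)} = 5 - \left(25 + m\right) \left(28 + m\right)$ ($j{\left(m \right)} = 5 - \left(m + \left(-5\right)^{2}\right) \left(m + 28\right) = 5 - \left(m + 25\right) \left(28 + m\right) = 5 - \left(25 + m\right) \left(28 + m\right)$)
$K{\left(A,v \right)} = \frac{1}{-695 + A - v^{2} - 53 v}$ ($K{\left(A,v \right)} = \frac{1}{\left(-695 - v^{2} - 53 v\right) + A} = \frac{1}{-695 + A - v^{2} - 53 v}$)
$K{\left(-124,q \right)} + 30581 = - \frac{1}{695 + 12^{2} - -124 + 53 \cdot 12} + 30581 = - \frac{1}{695 + 144 + 124 + 636} + 30581 = - \frac{1}{1599} + 30581 = \frac{48899018}{1599}$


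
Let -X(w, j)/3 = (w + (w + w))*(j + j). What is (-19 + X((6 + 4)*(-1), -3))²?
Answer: 312481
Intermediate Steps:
X(w, j) = -18*j*w (X(w, j) = -3*(w + (w + w))*(j + j) = -3*(w + 2*w)*2*j = -3*3*w*2*j = -18*j*w)
(-19 + X((6 + 4)*(-1), -3))² = (-19 - 18*(-3)*(6 + 4)*(-1))² = (-19 - 18*(-3)*10*(-1))² = (-19 - 18*(-3)*(-10))² = (-19 - 540)² = (-559)² = 312481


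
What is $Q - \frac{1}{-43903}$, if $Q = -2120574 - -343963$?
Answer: $- \frac{77998552732}{43903} \approx -1.7766 \cdot 10^{6}$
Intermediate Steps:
$Q = -1776611$ ($Q = -2120574 + 343963 = -1776611$)
$Q - \frac{1}{-43903} = -1776611 - \frac{1}{-43903} = -1776611 - - \frac{1}{43903} = -1776611 + \frac{1}{43903} = - \frac{77998552732}{43903}$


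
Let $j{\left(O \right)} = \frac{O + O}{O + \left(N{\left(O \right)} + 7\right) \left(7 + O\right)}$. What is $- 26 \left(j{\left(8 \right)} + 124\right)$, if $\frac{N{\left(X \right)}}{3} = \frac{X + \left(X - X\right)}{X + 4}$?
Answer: $- \frac{35496}{11} \approx -3226.9$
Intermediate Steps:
$N{\left(X \right)} = \frac{3 X}{4 + X}$ ($N{\left(X \right)} = 3 \frac{X + \left(X - X\right)}{X + 4} = 3 \frac{X + 0}{4 + X} = 3 \frac{X}{4 + X} = \frac{3 X}{4 + X}$)
$j{\left(O \right)} = \frac{2 O}{O + \left(7 + O\right) \left(7 + \frac{3 O}{4 + O}\right)}$ ($j{\left(O \right)} = \frac{O + O}{O + \left(\frac{3 O}{4 + O} + 7\right) \left(7 + O\right)} = \frac{2 O}{O + \left(7 + \frac{3 O}{4 + O}\right) \left(7 + O\right)} = \frac{2 O}{O + \left(7 + O\right) \left(7 + \frac{3 O}{4 + O}\right)}$)
$- 26 \left(j{\left(8 \right)} + 124\right) = - 26 \left(2 \cdot 8 \frac{1}{196 + 11 \cdot 8^{2} + 102 \cdot 8} \left(4 + 8\right) + 124\right) = - 26 \left(2 \cdot 8 \frac{1}{196 + 11 \cdot 64 + 816} \cdot 12 + 124\right) = - 26 \left(2 \cdot 8 \frac{1}{196 + 704 + 816} \cdot 12 + 124\right) = - 26 \left(2 \cdot 8 \cdot \frac{1}{1716} \cdot 12 + 124\right) = - 26 \left(\frac{16}{143} + 124\right) = \left(-26\right) \frac{17748}{143} = - \frac{35496}{11}$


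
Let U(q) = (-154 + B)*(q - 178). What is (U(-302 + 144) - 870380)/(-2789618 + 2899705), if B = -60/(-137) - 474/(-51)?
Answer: -1914219020/256392623 ≈ -7.4660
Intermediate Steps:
B = 22666/2329 (B = -60*(-1/137) - 474*(-1/51) = 60/137 + 158/17 = 22666/2329 ≈ 9.7321)
U(q) = 59808000/2329 - 336000*q/2329 (U(q) = (-154 + 22666/2329)*(q - 178) = -336000*(-178 + q)/2329 = 59808000/2329 - 336000*q/2329)
(U(-302 + 144) - 870380)/(-2789618 + 2899705) = ((59808000/2329 - 336000*(-302 + 144)/2329) - 870380)/(-2789618 + 2899705) = ((59808000/2329 - 336000/2329*(-158)) - 870380)/110087 = ((59808000/2329 + 53088000/2329) - 870380)*(1/110087) = (112896000/2329 - 870380)*(1/110087) = -1914219020/2329*1/110087 = -1914219020/256392623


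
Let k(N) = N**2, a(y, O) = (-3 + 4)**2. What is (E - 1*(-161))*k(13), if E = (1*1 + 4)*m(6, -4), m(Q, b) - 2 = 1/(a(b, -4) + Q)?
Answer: 203138/7 ≈ 29020.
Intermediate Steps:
a(y, O) = 1 (a(y, O) = 1**2 = 1)
m(Q, b) = 2 + 1/(1 + Q)
E = 75/7 (E = (1*1 + 4)*((3 + 2*6)/(1 + 6)) = (1 + 4)*((3 + 12)/7) = 5*((1/7)*15) = 5*(15/7) = 75/7 ≈ 10.714)
(E - 1*(-161))*k(13) = (75/7 - 1*(-161))*13**2 = (75/7 + 161)*169 = (1202/7)*169 = 203138/7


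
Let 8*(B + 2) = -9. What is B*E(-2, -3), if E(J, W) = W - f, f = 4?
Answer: 175/8 ≈ 21.875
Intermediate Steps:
B = -25/8 (B = -2 + (⅛)*(-9) = -2 - 9/8 = -25/8 ≈ -3.1250)
E(J, W) = -4 + W (E(J, W) = W - 1*4 = W - 4 = -4 + W)
B*E(-2, -3) = -25*(-4 - 3)/8 = -25/8*(-7) = 175/8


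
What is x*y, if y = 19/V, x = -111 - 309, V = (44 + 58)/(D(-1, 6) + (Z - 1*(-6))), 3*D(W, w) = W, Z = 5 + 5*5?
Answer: -142310/51 ≈ -2790.4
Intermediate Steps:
Z = 30 (Z = 5 + 25 = 30)
D(W, w) = W/3
V = 306/107 (V = (44 + 58)/((⅓)*(-1) + (30 - 1*(-6))) = 102/(-⅓ + (30 + 6)) = 102/(-⅓ + 36) = 102/(107/3) = 102*(3/107) = 306/107 ≈ 2.8598)
x = -420
y = 2033/306 (y = 19/(306/107) = 19*(107/306) = 2033/306 ≈ 6.6438)
x*y = -420*2033/306 = -142310/51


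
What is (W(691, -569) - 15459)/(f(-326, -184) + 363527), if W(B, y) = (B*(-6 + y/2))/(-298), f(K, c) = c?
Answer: -8812093/216552428 ≈ -0.040693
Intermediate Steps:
W(B, y) = -B*(-6 + y/2)/298 (W(B, y) = (B*(-6 + y*(½)))*(-1/298) = (B*(-6 + y/2))*(-1/298) = -B*(-6 + y/2)/298)
(W(691, -569) - 15459)/(f(-326, -184) + 363527) = ((1/596)*691*(12 - 1*(-569)) - 15459)/(-184 + 363527) = ((1/596)*691*(12 + 569) - 15459)/363343 = ((1/596)*691*581 - 15459)*(1/363343) = (401471/596 - 15459)*(1/363343) = -8812093/596*1/363343 = -8812093/216552428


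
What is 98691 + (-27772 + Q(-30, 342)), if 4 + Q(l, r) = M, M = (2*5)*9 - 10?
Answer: 70995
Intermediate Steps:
M = 80 (M = 10*9 - 10 = 90 - 10 = 80)
Q(l, r) = 76 (Q(l, r) = -4 + 80 = 76)
98691 + (-27772 + Q(-30, 342)) = 98691 + (-27772 + 76) = 98691 - 27696 = 70995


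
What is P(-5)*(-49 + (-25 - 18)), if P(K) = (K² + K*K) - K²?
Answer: -2300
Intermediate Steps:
P(K) = K² (P(K) = (K² + K²) - K² = 2*K² - K² = K²)
P(-5)*(-49 + (-25 - 18)) = (-5)²*(-49 + (-25 - 18)) = 25*(-49 - 43) = 25*(-92) = -2300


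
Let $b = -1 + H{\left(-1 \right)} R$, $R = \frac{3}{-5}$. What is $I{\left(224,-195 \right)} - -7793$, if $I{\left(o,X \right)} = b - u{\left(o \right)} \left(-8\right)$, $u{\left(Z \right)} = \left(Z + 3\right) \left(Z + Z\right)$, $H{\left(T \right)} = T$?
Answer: $\frac{4106803}{5} \approx 8.2136 \cdot 10^{5}$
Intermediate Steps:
$u{\left(Z \right)} = 2 Z \left(3 + Z\right)$ ($u{\left(Z \right)} = \left(3 + Z\right) 2 Z = 2 Z \left(3 + Z\right)$)
$R = - \frac{3}{5}$ ($R = 3 \left(- \frac{1}{5}\right) = - \frac{3}{5} \approx -0.6$)
$b = - \frac{2}{5}$ ($b = -1 - - \frac{3}{5} = -1 + \frac{3}{5} = - \frac{2}{5} \approx -0.4$)
$I{\left(o,X \right)} = - \frac{2}{5} + 16 o \left(3 + o\right)$ ($I{\left(o,X \right)} = - \frac{2}{5} - 2 o \left(3 + o\right) \left(-8\right) = - \frac{2}{5} - - 16 o \left(3 + o\right) = - \frac{2}{5} + 16 o \left(3 + o\right)$)
$I{\left(224,-195 \right)} - -7793 = \left(- \frac{2}{5} + 16 \cdot 224 \left(3 + 224\right)\right) - -7793 = \left(- \frac{2}{5} + 16 \cdot 224 \cdot 227\right) + 7793 = \left(- \frac{2}{5} + 813568\right) + 7793 = \frac{4067838}{5} + 7793 = \frac{4106803}{5}$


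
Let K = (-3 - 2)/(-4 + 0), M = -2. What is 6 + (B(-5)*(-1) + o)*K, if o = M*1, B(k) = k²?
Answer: -111/4 ≈ -27.750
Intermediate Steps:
K = 5/4 (K = -5/(-4) = -5*(-¼) = 5/4 ≈ 1.2500)
o = -2 (o = -2*1 = -2)
6 + (B(-5)*(-1) + o)*K = 6 + ((-5)²*(-1) - 2)*(5/4) = 6 + (25*(-1) - 2)*(5/4) = 6 + (-25 - 2)*(5/4) = 6 - 27*5/4 = 6 - 135/4 = -111/4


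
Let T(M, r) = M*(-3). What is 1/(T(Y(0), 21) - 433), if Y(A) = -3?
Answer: -1/424 ≈ -0.0023585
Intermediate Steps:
T(M, r) = -3*M
1/(T(Y(0), 21) - 433) = 1/(-3*(-3) - 433) = 1/(9 - 433) = 1/(-424) = -1/424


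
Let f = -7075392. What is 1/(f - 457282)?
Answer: -1/7532674 ≈ -1.3276e-7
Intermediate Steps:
1/(f - 457282) = 1/(-7075392 - 457282) = 1/(-7532674) = -1/7532674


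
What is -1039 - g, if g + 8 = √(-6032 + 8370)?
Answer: -1031 - √2338 ≈ -1079.4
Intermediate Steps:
g = -8 + √2338 (g = -8 + √(-6032 + 8370) = -8 + √2338 ≈ 40.353)
-1039 - g = -1039 - (-8 + √2338) = -1039 + (8 - √2338) = -1031 - √2338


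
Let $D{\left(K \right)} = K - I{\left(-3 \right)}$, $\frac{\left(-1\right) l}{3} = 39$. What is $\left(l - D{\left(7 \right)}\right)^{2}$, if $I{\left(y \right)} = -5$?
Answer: $16641$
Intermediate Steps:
$l = -117$ ($l = \left(-3\right) 39 = -117$)
$D{\left(K \right)} = 5 + K$ ($D{\left(K \right)} = K - -5 = K + 5 = 5 + K$)
$\left(l - D{\left(7 \right)}\right)^{2} = \left(-117 - \left(5 + 7\right)\right)^{2} = \left(-117 - 12\right)^{2} = \left(-129\right)^{2} = 16641$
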